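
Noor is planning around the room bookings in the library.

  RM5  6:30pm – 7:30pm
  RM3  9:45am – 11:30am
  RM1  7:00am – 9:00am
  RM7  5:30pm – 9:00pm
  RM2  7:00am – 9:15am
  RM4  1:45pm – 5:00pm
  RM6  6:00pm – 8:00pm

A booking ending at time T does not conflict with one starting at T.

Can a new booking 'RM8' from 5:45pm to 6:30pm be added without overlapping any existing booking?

RM1: ends 9:00am at or before RM8 starts 5:45pm → clear.
RM2: ends 9:15am at or before RM8 starts 5:45pm → clear.
RM3: ends 11:30am at or before RM8 starts 5:45pm → clear.
RM4: ends 5:00pm at or before RM8 starts 5:45pm → clear.
RM7: starts 5:30pm before RM8 ends 6:30pm, and ends 9:00pm after RM8 starts 5:45pm → overlap.
RM6: starts 6:00pm before RM8 ends 6:30pm, and ends 8:00pm after RM8 starts 5:45pm → overlap.
RM5: starts 6:30pm at or after RM8 ends 6:30pm → clear.
RM8 overlaps RM6, RM7.

No — it overlaps RM6, RM7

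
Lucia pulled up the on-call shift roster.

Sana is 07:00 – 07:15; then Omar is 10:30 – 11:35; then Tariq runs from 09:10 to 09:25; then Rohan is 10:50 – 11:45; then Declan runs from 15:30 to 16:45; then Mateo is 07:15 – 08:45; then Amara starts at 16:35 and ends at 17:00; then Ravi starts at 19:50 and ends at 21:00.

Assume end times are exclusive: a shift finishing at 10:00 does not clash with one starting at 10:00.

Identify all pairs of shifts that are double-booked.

Amara & Declan, Omar & Rohan

Check each pair: they overlap iff neither finishes before the other starts.
Sorted by start: Sana, Mateo, Tariq, Omar, Rohan, Declan, Amara, Ravi.
Mateo starts exactly when Sana ends (back-to-back, no overlap) — done with Sana.
Tariq starts after Mateo ends — done with Mateo.
Omar starts after Tariq ends — done with Tariq.
Rohan starts before Omar ends → Omar and Rohan overlap.
Declan starts after Omar ends — done with Omar.
Declan starts after Rohan ends — done with Rohan.
Amara starts before Declan ends → Declan and Amara overlap.
Ravi starts after Declan ends.
Ravi starts after Amara ends.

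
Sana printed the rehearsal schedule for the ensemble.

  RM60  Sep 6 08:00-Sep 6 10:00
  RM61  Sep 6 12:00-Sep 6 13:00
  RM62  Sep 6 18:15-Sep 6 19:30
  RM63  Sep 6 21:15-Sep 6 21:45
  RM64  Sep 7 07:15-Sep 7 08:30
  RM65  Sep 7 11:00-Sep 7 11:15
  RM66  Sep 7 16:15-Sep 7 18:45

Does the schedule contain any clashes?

No

Sorted by start: RM60, RM61, RM62, RM63, RM64, RM65, RM66.
RM61 starts after RM60 ends, so RM60 has no further overlaps.
RM62 starts after RM61 ends, so RM61 has no further overlaps.
RM63 starts after RM62 ends, so RM62 has no further overlaps.
RM64 starts after RM63 ends, so RM63 has no further overlaps.
RM65 starts after RM64 ends, so RM64 has no further overlaps.
RM66 starts after RM65 ends.
Every pair is clear; the schedule has no overlaps.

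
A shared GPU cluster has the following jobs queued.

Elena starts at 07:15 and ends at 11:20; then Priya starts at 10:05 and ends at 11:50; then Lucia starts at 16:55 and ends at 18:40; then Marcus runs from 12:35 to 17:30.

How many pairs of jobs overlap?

2

Two intervals overlap when each starts before the other ends.
Sorted by start: Elena, Priya, Marcus, Lucia.
Priya starts before Elena ends → Elena and Priya overlap.
Marcus starts after Elena ends; Elena is clear from here.
Marcus starts after Priya ends; Priya is clear from here.
Lucia starts before Marcus ends → Marcus and Lucia overlap.
Overlapping pairs: Elena & Priya, Lucia & Marcus — 2 in total.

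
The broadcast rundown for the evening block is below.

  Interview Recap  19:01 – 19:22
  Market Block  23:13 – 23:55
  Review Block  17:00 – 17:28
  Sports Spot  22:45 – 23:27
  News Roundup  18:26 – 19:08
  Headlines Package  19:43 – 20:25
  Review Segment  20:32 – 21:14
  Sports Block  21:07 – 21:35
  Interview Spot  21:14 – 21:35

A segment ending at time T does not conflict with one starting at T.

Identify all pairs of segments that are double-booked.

Two intervals overlap when each starts before the other ends.
Sorted by start: Review Block, News Roundup, Interview Recap, Headlines Package, Review Segment, Sports Block, Interview Spot, Sports Spot, Market Block.
News Roundup starts after Review Block ends, so Review Block has no further overlaps.
Interview Recap starts before News Roundup ends → News Roundup and Interview Recap overlap.
Headlines Package starts after News Roundup ends, so News Roundup has no further overlaps.
Headlines Package starts after Interview Recap ends, so Interview Recap has no further overlaps.
Review Segment starts after Headlines Package ends, so Headlines Package has no further overlaps.
Sports Block starts before Review Segment ends → Review Segment and Sports Block overlap.
Interview Spot starts exactly when Review Segment ends (back-to-back, no overlap), so Review Segment has no further overlaps.
Interview Spot starts before Sports Block ends → Sports Block and Interview Spot overlap.
Sports Spot starts after Sports Block ends, so Sports Block has no further overlaps.
Sports Spot starts after Interview Spot ends, so Interview Spot has no further overlaps.
Market Block starts before Sports Spot ends → Sports Spot and Market Block overlap.

Interview Recap & News Roundup, Interview Spot & Sports Block, Market Block & Sports Spot, Review Segment & Sports Block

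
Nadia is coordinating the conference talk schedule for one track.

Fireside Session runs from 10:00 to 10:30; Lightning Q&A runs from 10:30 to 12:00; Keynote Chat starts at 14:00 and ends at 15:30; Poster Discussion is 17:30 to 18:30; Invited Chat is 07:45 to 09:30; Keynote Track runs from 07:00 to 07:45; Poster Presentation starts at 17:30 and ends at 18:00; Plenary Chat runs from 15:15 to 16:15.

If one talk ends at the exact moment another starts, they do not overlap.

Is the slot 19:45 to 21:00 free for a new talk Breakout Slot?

Keynote Track: ends 07:45 at or before Breakout Slot starts 19:45 → clear.
Invited Chat: ends 09:30 at or before Breakout Slot starts 19:45 → clear.
Fireside Session: ends 10:30 at or before Breakout Slot starts 19:45 → clear.
Lightning Q&A: ends 12:00 at or before Breakout Slot starts 19:45 → clear.
Keynote Chat: ends 15:30 at or before Breakout Slot starts 19:45 → clear.
Plenary Chat: ends 16:15 at or before Breakout Slot starts 19:45 → clear.
Poster Discussion: ends 18:30 at or before Breakout Slot starts 19:45 → clear.
Poster Presentation: ends 18:00 at or before Breakout Slot starts 19:45 → clear.

Yes — the slot is free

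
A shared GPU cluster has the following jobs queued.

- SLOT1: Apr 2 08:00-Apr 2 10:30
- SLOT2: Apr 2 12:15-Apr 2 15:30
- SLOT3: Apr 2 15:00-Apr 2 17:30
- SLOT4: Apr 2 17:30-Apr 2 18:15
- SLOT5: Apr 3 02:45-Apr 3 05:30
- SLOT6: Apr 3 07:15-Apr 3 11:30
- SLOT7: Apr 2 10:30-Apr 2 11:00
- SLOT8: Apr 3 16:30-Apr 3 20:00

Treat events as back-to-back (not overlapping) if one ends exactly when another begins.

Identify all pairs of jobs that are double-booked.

Sorted by start: SLOT1, SLOT7, SLOT2, SLOT3, SLOT4, SLOT5, SLOT6, SLOT8.
SLOT7 starts exactly when SLOT1 ends (back-to-back, no overlap); SLOT1 is clear from here.
SLOT2 starts after SLOT7 ends; SLOT7 is clear from here.
SLOT3 starts before SLOT2 ends → SLOT2 and SLOT3 overlap.
SLOT4 starts after SLOT2 ends; SLOT2 is clear from here.
SLOT4 starts exactly when SLOT3 ends (back-to-back, no overlap); SLOT3 is clear from here.
SLOT5 starts after SLOT4 ends; SLOT4 is clear from here.
SLOT6 starts after SLOT5 ends; SLOT5 is clear from here.
SLOT8 starts after SLOT6 ends.

SLOT2 & SLOT3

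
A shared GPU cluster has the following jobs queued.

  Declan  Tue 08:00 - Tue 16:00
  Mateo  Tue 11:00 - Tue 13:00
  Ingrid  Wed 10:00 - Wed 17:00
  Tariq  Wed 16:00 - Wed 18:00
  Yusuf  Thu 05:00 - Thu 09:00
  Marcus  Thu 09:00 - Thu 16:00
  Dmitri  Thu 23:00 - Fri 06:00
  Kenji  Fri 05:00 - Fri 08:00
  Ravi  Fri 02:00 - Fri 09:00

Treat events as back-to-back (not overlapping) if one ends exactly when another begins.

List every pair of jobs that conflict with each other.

Sorted by start: Declan, Mateo, Ingrid, Tariq, Yusuf, Marcus, Dmitri, Ravi, Kenji.
Mateo starts before Declan ends → Declan and Mateo overlap.
Ingrid starts after Declan ends, so nothing later overlaps Declan either.
Ingrid starts after Mateo ends, so nothing later overlaps Mateo either.
Tariq starts before Ingrid ends → Ingrid and Tariq overlap.
Yusuf starts after Ingrid ends, so nothing later overlaps Ingrid either.
Yusuf starts after Tariq ends, so nothing later overlaps Tariq either.
Marcus starts exactly when Yusuf ends (back-to-back, no overlap), so nothing later overlaps Yusuf either.
Dmitri starts after Marcus ends, so nothing later overlaps Marcus either.
Ravi starts before Dmitri ends → Dmitri and Ravi overlap.
Kenji starts before Dmitri ends → Dmitri and Kenji overlap.
Kenji starts before Ravi ends → Ravi and Kenji overlap.

Declan & Mateo, Dmitri & Kenji, Dmitri & Ravi, Ingrid & Tariq, Kenji & Ravi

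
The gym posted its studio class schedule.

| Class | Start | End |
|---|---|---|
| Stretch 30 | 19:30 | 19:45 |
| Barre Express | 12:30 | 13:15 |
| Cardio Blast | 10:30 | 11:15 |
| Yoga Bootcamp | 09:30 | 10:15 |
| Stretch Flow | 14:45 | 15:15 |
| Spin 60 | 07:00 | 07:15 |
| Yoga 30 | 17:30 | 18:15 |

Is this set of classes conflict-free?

Sorted by start: Spin 60, Yoga Bootcamp, Cardio Blast, Barre Express, Stretch Flow, Yoga 30, Stretch 30.
Yoga Bootcamp starts after Spin 60 ends — done with Spin 60.
Cardio Blast starts after Yoga Bootcamp ends — done with Yoga Bootcamp.
Barre Express starts after Cardio Blast ends — done with Cardio Blast.
Stretch Flow starts after Barre Express ends — done with Barre Express.
Yoga 30 starts after Stretch Flow ends — done with Stretch Flow.
Stretch 30 starts after Yoga 30 ends.
Every pair is clear; the schedule has no overlaps.

Yes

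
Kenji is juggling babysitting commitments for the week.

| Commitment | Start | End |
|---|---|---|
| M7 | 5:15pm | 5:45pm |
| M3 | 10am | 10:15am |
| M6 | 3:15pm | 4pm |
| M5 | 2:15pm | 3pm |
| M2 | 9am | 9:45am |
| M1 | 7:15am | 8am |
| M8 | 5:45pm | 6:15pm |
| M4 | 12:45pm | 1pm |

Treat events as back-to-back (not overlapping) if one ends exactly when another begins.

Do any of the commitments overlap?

No

Sorted by start: M1, M2, M3, M4, M5, M6, M7, M8.
M2 starts after M1 ends — done with M1.
M3 starts after M2 ends — done with M2.
M4 starts after M3 ends — done with M3.
M5 starts after M4 ends — done with M4.
M6 starts after M5 ends — done with M5.
M7 starts after M6 ends — done with M6.
M8 starts exactly when M7 ends (back-to-back, no overlap).
Every pair is clear; the schedule has no overlaps.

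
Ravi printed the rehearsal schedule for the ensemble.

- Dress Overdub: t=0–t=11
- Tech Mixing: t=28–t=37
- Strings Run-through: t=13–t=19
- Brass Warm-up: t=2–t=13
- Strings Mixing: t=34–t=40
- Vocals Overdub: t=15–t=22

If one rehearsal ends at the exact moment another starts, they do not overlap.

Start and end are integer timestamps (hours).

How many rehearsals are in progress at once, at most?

2

Sort all start/end points and keep a running count:
t=0 start Dress Overdub → 1
t=2 start Brass Warm-up → 2
t=11 end Dress Overdub → 1
t=13 end Brass Warm-up → 0
t=13 start Strings Run-through → 1
t=15 start Vocals Overdub → 2
t=19 end Strings Run-through → 1
t=22 end Vocals Overdub → 0
t=28 start Tech Mixing → 1
t=34 start Strings Mixing → 2
t=37 end Tech Mixing → 1
t=40 end Strings Mixing → 0
Peak is 2, at t=2 (Brass Warm-up, Dress Overdub).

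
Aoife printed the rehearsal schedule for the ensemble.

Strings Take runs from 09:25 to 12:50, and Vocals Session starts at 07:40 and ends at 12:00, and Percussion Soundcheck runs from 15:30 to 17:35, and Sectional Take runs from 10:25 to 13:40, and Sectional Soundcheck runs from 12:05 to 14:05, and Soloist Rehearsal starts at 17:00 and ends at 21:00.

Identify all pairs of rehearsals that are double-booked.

Sorted by start: Vocals Session, Strings Take, Sectional Take, Sectional Soundcheck, Percussion Soundcheck, Soloist Rehearsal.
Strings Take starts before Vocals Session ends → Vocals Session and Strings Take overlap.
Sectional Take starts before Vocals Session ends → Vocals Session and Sectional Take overlap.
Sectional Soundcheck starts after Vocals Session ends, so nothing later overlaps Vocals Session either.
Sectional Take starts before Strings Take ends → Strings Take and Sectional Take overlap.
Sectional Soundcheck starts before Strings Take ends → Strings Take and Sectional Soundcheck overlap.
Percussion Soundcheck starts after Strings Take ends, so nothing later overlaps Strings Take either.
Sectional Soundcheck starts before Sectional Take ends → Sectional Take and Sectional Soundcheck overlap.
Percussion Soundcheck starts after Sectional Take ends, so nothing later overlaps Sectional Take either.
Percussion Soundcheck starts after Sectional Soundcheck ends, so nothing later overlaps Sectional Soundcheck either.
Soloist Rehearsal starts before Percussion Soundcheck ends → Percussion Soundcheck and Soloist Rehearsal overlap.

Percussion Soundcheck & Soloist Rehearsal, Sectional Soundcheck & Sectional Take, Sectional Soundcheck & Strings Take, Sectional Take & Strings Take, Sectional Take & Vocals Session, Strings Take & Vocals Session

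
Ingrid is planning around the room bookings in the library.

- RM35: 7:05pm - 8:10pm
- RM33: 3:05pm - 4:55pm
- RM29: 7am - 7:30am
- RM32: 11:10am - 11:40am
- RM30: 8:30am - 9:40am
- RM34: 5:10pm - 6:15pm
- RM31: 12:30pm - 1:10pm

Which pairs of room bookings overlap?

no conflicts

Sorted by start: RM29, RM30, RM32, RM31, RM33, RM34, RM35.
RM30 starts after RM29 ends, so RM29 has no further overlaps.
RM32 starts after RM30 ends, so RM30 has no further overlaps.
RM31 starts after RM32 ends, so RM32 has no further overlaps.
RM33 starts after RM31 ends, so RM31 has no further overlaps.
RM34 starts after RM33 ends, so RM33 has no further overlaps.
RM35 starts after RM34 ends.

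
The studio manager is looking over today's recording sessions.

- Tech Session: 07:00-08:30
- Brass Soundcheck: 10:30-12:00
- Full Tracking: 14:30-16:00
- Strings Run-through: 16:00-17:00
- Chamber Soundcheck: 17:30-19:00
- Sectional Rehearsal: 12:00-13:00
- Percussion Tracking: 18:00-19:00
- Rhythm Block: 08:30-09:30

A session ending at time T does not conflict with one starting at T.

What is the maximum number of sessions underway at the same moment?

Sort all start/end points and keep a running count:
07:00 start Tech Session → 1
08:30 end Tech Session → 0
08:30 start Rhythm Block → 1
09:30 end Rhythm Block → 0
10:30 start Brass Soundcheck → 1
12:00 end Brass Soundcheck → 0
12:00 start Sectional Rehearsal → 1
13:00 end Sectional Rehearsal → 0
14:30 start Full Tracking → 1
16:00 end Full Tracking → 0
16:00 start Strings Run-through → 1
17:00 end Strings Run-through → 0
17:30 start Chamber Soundcheck → 1
18:00 start Percussion Tracking → 2
19:00 end Chamber Soundcheck → 1
19:00 end Percussion Tracking → 0
Peak is 2, at 18:00 (Chamber Soundcheck, Percussion Tracking).

2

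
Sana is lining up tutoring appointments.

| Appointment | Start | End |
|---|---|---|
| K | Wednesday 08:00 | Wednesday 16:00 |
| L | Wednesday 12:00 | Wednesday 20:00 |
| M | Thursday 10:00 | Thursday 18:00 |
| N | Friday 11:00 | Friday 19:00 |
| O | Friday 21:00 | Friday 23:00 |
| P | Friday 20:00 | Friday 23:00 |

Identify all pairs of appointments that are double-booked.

Sorted by start: K, L, M, N, P, O.
L starts before K ends → K and L overlap.
M starts after K ends; K is clear from here.
M starts after L ends; L is clear from here.
N starts after M ends; M is clear from here.
P starts after N ends; N is clear from here.
O starts before P ends → P and O overlap.

K & L, O & P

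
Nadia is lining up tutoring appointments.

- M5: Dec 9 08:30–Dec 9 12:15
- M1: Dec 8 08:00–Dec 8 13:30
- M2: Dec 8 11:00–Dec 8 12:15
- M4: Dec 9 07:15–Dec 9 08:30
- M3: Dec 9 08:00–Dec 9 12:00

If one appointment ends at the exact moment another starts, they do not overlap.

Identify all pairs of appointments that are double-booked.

M1 & M2, M3 & M4, M3 & M5

Sorted by start: M1, M2, M4, M3, M5.
M2 starts before M1 ends → M1 and M2 overlap.
M4 starts after M1 ends, so nothing later overlaps M1 either.
M4 starts after M2 ends, so nothing later overlaps M2 either.
M3 starts before M4 ends → M4 and M3 overlap.
M5 starts exactly when M4 ends (back-to-back, no overlap).
M5 starts before M3 ends → M3 and M5 overlap.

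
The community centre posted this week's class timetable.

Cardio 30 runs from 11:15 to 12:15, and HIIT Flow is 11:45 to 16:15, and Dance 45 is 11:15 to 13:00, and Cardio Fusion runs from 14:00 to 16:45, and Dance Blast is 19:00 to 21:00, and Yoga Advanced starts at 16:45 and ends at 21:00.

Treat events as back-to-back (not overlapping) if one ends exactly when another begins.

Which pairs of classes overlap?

Sorted by start: Cardio 30, Dance 45, HIIT Flow, Cardio Fusion, Yoga Advanced, Dance Blast.
Dance 45 starts before Cardio 30 ends → Cardio 30 and Dance 45 overlap.
HIIT Flow starts before Cardio 30 ends → Cardio 30 and HIIT Flow overlap.
Cardio Fusion starts after Cardio 30 ends, so nothing later overlaps Cardio 30 either.
HIIT Flow starts before Dance 45 ends → Dance 45 and HIIT Flow overlap.
Cardio Fusion starts after Dance 45 ends, so nothing later overlaps Dance 45 either.
Cardio Fusion starts before HIIT Flow ends → HIIT Flow and Cardio Fusion overlap.
Yoga Advanced starts after HIIT Flow ends, so nothing later overlaps HIIT Flow either.
Yoga Advanced starts exactly when Cardio Fusion ends (back-to-back, no overlap), so nothing later overlaps Cardio Fusion either.
Dance Blast starts before Yoga Advanced ends → Yoga Advanced and Dance Blast overlap.

Cardio 30 & Dance 45, Cardio 30 & HIIT Flow, Cardio Fusion & HIIT Flow, Dance 45 & HIIT Flow, Dance Blast & Yoga Advanced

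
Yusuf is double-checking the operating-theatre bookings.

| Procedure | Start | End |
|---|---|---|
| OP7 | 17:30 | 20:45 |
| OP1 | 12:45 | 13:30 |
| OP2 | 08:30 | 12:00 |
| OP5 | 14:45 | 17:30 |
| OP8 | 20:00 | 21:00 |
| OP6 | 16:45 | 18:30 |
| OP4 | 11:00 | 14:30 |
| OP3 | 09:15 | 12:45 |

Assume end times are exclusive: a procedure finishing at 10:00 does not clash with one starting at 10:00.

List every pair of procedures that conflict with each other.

OP1 & OP4, OP2 & OP3, OP2 & OP4, OP3 & OP4, OP5 & OP6, OP6 & OP7, OP7 & OP8

Sorted by start: OP2, OP3, OP4, OP1, OP5, OP6, OP7, OP8.
OP3 starts before OP2 ends → OP2 and OP3 overlap.
OP4 starts before OP2 ends → OP2 and OP4 overlap.
OP1 starts after OP2 ends, so OP2 has no further overlaps.
OP4 starts before OP3 ends → OP3 and OP4 overlap.
OP1 starts exactly when OP3 ends (back-to-back, no overlap), so OP3 has no further overlaps.
OP1 starts before OP4 ends → OP4 and OP1 overlap.
OP5 starts after OP4 ends, so OP4 has no further overlaps.
OP5 starts after OP1 ends, so OP1 has no further overlaps.
OP6 starts before OP5 ends → OP5 and OP6 overlap.
OP7 starts exactly when OP5 ends (back-to-back, no overlap), so OP5 has no further overlaps.
OP7 starts before OP6 ends → OP6 and OP7 overlap.
OP8 starts after OP6 ends.
OP8 starts before OP7 ends → OP7 and OP8 overlap.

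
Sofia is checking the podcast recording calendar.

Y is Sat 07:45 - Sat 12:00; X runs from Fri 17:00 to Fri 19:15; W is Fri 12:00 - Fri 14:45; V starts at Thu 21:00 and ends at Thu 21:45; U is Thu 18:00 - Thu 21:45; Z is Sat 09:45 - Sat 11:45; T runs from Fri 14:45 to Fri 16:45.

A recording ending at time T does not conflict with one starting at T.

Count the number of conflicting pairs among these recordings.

Check each pair: they overlap iff neither finishes before the other starts.
Sorted by start: U, V, W, T, X, Y, Z.
V starts before U ends → U and V overlap.
W starts after U ends — done with U.
W starts after V ends — done with V.
T starts exactly when W ends (back-to-back, no overlap) — done with W.
X starts after T ends — done with T.
Y starts after X ends — done with X.
Z starts before Y ends → Y and Z overlap.
Overlapping pairs: U & V, Y & Z — 2 in total.

2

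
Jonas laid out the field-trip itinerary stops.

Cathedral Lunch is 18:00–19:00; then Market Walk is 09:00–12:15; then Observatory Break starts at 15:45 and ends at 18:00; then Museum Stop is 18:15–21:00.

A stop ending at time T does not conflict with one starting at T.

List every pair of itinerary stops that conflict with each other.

Two intervals overlap when each starts before the other ends.
Sorted by start: Market Walk, Observatory Break, Cathedral Lunch, Museum Stop.
Observatory Break starts after Market Walk ends — done with Market Walk.
Cathedral Lunch starts exactly when Observatory Break ends (back-to-back, no overlap) — done with Observatory Break.
Museum Stop starts before Cathedral Lunch ends → Cathedral Lunch and Museum Stop overlap.

Cathedral Lunch & Museum Stop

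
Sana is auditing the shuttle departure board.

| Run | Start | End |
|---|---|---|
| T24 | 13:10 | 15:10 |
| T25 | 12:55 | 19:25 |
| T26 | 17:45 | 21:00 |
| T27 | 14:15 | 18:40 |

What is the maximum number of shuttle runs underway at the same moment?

Sweep the timeline, counting +1 at each start and −1 at each end (ends before starts at a tie):
12:55 start T25 → 1
13:10 start T24 → 2
14:15 start T27 → 3
15:10 end T24 → 2
17:45 start T26 → 3
18:40 end T27 → 2
19:25 end T25 → 1
21:00 end T26 → 0
Peak is 3, at 14:15 (T24, T25, T27).

3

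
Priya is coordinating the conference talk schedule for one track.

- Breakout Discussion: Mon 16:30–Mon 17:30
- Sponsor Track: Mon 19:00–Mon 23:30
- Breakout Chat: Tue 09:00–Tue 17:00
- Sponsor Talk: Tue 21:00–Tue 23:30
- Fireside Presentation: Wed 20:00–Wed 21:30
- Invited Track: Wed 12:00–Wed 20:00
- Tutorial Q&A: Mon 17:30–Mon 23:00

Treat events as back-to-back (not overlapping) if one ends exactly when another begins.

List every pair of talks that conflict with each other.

Sponsor Track & Tutorial Q&A

Sorted by start: Breakout Discussion, Tutorial Q&A, Sponsor Track, Breakout Chat, Sponsor Talk, Invited Track, Fireside Presentation.
Tutorial Q&A starts exactly when Breakout Discussion ends (back-to-back, no overlap); Breakout Discussion is clear from here.
Sponsor Track starts before Tutorial Q&A ends → Tutorial Q&A and Sponsor Track overlap.
Breakout Chat starts after Tutorial Q&A ends; Tutorial Q&A is clear from here.
Breakout Chat starts after Sponsor Track ends; Sponsor Track is clear from here.
Sponsor Talk starts after Breakout Chat ends; Breakout Chat is clear from here.
Invited Track starts after Sponsor Talk ends; Sponsor Talk is clear from here.
Fireside Presentation starts exactly when Invited Track ends (back-to-back, no overlap).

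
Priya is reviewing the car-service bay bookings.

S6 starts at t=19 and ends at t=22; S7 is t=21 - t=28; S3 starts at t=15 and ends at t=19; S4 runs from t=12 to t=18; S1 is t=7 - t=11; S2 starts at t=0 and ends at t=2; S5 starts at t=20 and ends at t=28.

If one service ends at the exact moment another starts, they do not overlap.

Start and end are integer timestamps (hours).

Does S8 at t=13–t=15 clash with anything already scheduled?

S2: ends t=2 at or before S8 starts t=13 → clear.
S1: ends t=11 at or before S8 starts t=13 → clear.
S4: starts t=12 before S8 ends t=15, and ends t=18 after S8 starts t=13 → overlap.
S3: starts t=15 at or after S8 ends t=15 → clear.
S6: starts t=19 at or after S8 ends t=15 → clear.
S5: starts t=20 at or after S8 ends t=15 → clear.
S7: starts t=21 at or after S8 ends t=15 → clear.
S8 overlaps S4.

Yes — it overlaps S4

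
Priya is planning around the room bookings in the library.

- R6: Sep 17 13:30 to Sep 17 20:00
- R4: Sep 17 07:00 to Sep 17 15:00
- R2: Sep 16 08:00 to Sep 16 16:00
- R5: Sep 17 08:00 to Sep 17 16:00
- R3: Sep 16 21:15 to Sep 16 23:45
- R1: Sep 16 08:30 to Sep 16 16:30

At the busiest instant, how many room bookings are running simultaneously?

3

Sweep the timeline, counting +1 at each start and −1 at each end (ends before starts at a tie):
Sep 16 08:00 start R2 → 1
Sep 16 08:30 start R1 → 2
Sep 16 16:00 end R2 → 1
Sep 16 16:30 end R1 → 0
Sep 16 21:15 start R3 → 1
Sep 16 23:45 end R3 → 0
Sep 17 07:00 start R4 → 1
Sep 17 08:00 start R5 → 2
Sep 17 13:30 start R6 → 3
Sep 17 15:00 end R4 → 2
Sep 17 16:00 end R5 → 1
Sep 17 20:00 end R6 → 0
Peak is 3, at Sep 17 13:30 (R4, R5, R6).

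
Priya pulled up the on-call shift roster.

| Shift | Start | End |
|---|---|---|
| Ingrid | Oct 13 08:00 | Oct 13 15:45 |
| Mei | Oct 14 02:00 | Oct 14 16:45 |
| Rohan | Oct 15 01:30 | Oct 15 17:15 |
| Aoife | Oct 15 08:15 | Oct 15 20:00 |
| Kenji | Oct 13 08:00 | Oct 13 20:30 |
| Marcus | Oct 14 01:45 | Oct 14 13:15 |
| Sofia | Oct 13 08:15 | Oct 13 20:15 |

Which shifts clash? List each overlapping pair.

Sorted by start: Kenji, Ingrid, Sofia, Marcus, Mei, Rohan, Aoife.
Ingrid starts before Kenji ends → Kenji and Ingrid overlap.
Sofia starts before Kenji ends → Kenji and Sofia overlap.
Marcus starts after Kenji ends, so nothing later overlaps Kenji either.
Sofia starts before Ingrid ends → Ingrid and Sofia overlap.
Marcus starts after Ingrid ends, so nothing later overlaps Ingrid either.
Marcus starts after Sofia ends, so nothing later overlaps Sofia either.
Mei starts before Marcus ends → Marcus and Mei overlap.
Rohan starts after Marcus ends, so nothing later overlaps Marcus either.
Rohan starts after Mei ends, so nothing later overlaps Mei either.
Aoife starts before Rohan ends → Rohan and Aoife overlap.

Aoife & Rohan, Ingrid & Kenji, Ingrid & Sofia, Kenji & Sofia, Marcus & Mei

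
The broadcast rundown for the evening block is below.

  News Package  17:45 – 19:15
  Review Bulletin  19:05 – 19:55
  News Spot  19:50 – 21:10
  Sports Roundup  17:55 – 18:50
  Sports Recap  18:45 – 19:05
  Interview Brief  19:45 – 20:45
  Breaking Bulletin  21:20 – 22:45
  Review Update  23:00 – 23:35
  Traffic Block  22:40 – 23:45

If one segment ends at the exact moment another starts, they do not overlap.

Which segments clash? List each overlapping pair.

Sorted by start: News Package, Sports Roundup, Sports Recap, Review Bulletin, Interview Brief, News Spot, Breaking Bulletin, Traffic Block, Review Update.
Sports Roundup starts before News Package ends → News Package and Sports Roundup overlap.
Sports Recap starts before News Package ends → News Package and Sports Recap overlap.
Review Bulletin starts before News Package ends → News Package and Review Bulletin overlap.
Interview Brief starts after News Package ends, so News Package has no further overlaps.
Sports Recap starts before Sports Roundup ends → Sports Roundup and Sports Recap overlap.
Review Bulletin starts after Sports Roundup ends, so Sports Roundup has no further overlaps.
Review Bulletin starts exactly when Sports Recap ends (back-to-back, no overlap), so Sports Recap has no further overlaps.
Interview Brief starts before Review Bulletin ends → Review Bulletin and Interview Brief overlap.
News Spot starts before Review Bulletin ends → Review Bulletin and News Spot overlap.
Breaking Bulletin starts after Review Bulletin ends, so Review Bulletin has no further overlaps.
News Spot starts before Interview Brief ends → Interview Brief and News Spot overlap.
Breaking Bulletin starts after Interview Brief ends, so Interview Brief has no further overlaps.
Breaking Bulletin starts after News Spot ends, so News Spot has no further overlaps.
Traffic Block starts before Breaking Bulletin ends → Breaking Bulletin and Traffic Block overlap.
Review Update starts after Breaking Bulletin ends.
Review Update starts before Traffic Block ends → Traffic Block and Review Update overlap.

Breaking Bulletin & Traffic Block, Interview Brief & News Spot, Interview Brief & Review Bulletin, News Package & Review Bulletin, News Package & Sports Recap, News Package & Sports Roundup, News Spot & Review Bulletin, Review Update & Traffic Block, Sports Recap & Sports Roundup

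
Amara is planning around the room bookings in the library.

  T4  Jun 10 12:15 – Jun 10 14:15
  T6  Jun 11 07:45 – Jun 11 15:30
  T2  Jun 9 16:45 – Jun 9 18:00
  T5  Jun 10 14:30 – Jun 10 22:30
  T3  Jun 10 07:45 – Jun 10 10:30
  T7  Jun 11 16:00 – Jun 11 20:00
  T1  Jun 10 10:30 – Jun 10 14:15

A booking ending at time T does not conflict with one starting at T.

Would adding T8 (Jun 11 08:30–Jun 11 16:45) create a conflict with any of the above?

Yes — it overlaps T6, T7

T2: ends Jun 9 18:00 at or before T8 starts Jun 11 08:30 → clear.
T3: ends Jun 10 10:30 at or before T8 starts Jun 11 08:30 → clear.
T1: ends Jun 10 14:15 at or before T8 starts Jun 11 08:30 → clear.
T4: ends Jun 10 14:15 at or before T8 starts Jun 11 08:30 → clear.
T5: ends Jun 10 22:30 at or before T8 starts Jun 11 08:30 → clear.
T6: starts Jun 11 07:45 before T8 ends Jun 11 16:45, and ends Jun 11 15:30 after T8 starts Jun 11 08:30 → overlap.
T7: starts Jun 11 16:00 before T8 ends Jun 11 16:45, and ends Jun 11 20:00 after T8 starts Jun 11 08:30 → overlap.
T8 overlaps T6, T7.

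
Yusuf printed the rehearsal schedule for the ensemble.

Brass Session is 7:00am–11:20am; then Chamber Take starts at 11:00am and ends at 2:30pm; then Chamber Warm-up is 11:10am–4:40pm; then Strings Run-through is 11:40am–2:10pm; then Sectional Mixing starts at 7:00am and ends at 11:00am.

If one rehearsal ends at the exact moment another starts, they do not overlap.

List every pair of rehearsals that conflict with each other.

Sorted by start: Sectional Mixing, Brass Session, Chamber Take, Chamber Warm-up, Strings Run-through.
Brass Session starts before Sectional Mixing ends → Sectional Mixing and Brass Session overlap.
Chamber Take starts exactly when Sectional Mixing ends (back-to-back, no overlap); Sectional Mixing is clear from here.
Chamber Take starts before Brass Session ends → Brass Session and Chamber Take overlap.
Chamber Warm-up starts before Brass Session ends → Brass Session and Chamber Warm-up overlap.
Strings Run-through starts after Brass Session ends.
Chamber Warm-up starts before Chamber Take ends → Chamber Take and Chamber Warm-up overlap.
Strings Run-through starts before Chamber Take ends → Chamber Take and Strings Run-through overlap.
Strings Run-through starts before Chamber Warm-up ends → Chamber Warm-up and Strings Run-through overlap.

Brass Session & Chamber Take, Brass Session & Chamber Warm-up, Brass Session & Sectional Mixing, Chamber Take & Chamber Warm-up, Chamber Take & Strings Run-through, Chamber Warm-up & Strings Run-through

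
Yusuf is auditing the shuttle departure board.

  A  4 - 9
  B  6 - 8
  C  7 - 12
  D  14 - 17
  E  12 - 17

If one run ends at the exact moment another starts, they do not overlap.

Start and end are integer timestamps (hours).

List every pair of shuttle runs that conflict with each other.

A & B, A & C, B & C, D & E

Sorted by start: A, B, C, E, D.
B starts before A ends → A and B overlap.
C starts before A ends → A and C overlap.
E starts after A ends; A is clear from here.
C starts before B ends → B and C overlap.
E starts after B ends; B is clear from here.
E starts exactly when C ends (back-to-back, no overlap); C is clear from here.
D starts before E ends → E and D overlap.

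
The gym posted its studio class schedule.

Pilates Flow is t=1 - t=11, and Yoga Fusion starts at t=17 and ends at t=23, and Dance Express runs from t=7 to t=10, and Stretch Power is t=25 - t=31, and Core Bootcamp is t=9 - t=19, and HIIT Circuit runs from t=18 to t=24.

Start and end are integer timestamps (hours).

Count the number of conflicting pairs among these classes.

6

Sorted by start: Pilates Flow, Dance Express, Core Bootcamp, Yoga Fusion, HIIT Circuit, Stretch Power.
Dance Express starts before Pilates Flow ends → Pilates Flow and Dance Express overlap.
Core Bootcamp starts before Pilates Flow ends → Pilates Flow and Core Bootcamp overlap.
Yoga Fusion starts after Pilates Flow ends; Pilates Flow is clear from here.
Core Bootcamp starts before Dance Express ends → Dance Express and Core Bootcamp overlap.
Yoga Fusion starts after Dance Express ends; Dance Express is clear from here.
Yoga Fusion starts before Core Bootcamp ends → Core Bootcamp and Yoga Fusion overlap.
HIIT Circuit starts before Core Bootcamp ends → Core Bootcamp and HIIT Circuit overlap.
Stretch Power starts after Core Bootcamp ends.
HIIT Circuit starts before Yoga Fusion ends → Yoga Fusion and HIIT Circuit overlap.
Stretch Power starts after Yoga Fusion ends.
Stretch Power starts after HIIT Circuit ends.
Overlapping pairs: Core Bootcamp & Dance Express, Core Bootcamp & HIIT Circuit, Core Bootcamp & Pilates Flow, Core Bootcamp & Yoga Fusion, Dance Express & Pilates Flow, HIIT Circuit & Yoga Fusion — 6 in total.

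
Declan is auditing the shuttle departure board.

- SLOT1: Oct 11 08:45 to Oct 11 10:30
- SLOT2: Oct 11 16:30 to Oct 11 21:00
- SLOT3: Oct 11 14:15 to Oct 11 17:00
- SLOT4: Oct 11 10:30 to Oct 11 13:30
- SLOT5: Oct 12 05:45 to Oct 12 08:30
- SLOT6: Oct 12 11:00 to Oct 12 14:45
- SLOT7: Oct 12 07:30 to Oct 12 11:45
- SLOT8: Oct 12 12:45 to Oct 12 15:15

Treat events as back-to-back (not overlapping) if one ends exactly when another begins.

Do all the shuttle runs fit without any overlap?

No

Sorted by start: SLOT1, SLOT4, SLOT3, SLOT2, SLOT5, SLOT7, SLOT6, SLOT8.
SLOT4 starts exactly when SLOT1 ends (back-to-back, no overlap); SLOT1 is clear from here.
SLOT3 starts after SLOT4 ends; SLOT4 is clear from here.
SLOT2 starts before SLOT3 ends → SLOT3 and SLOT2 overlap.
That's a conflict, so the schedule is not conflict-free.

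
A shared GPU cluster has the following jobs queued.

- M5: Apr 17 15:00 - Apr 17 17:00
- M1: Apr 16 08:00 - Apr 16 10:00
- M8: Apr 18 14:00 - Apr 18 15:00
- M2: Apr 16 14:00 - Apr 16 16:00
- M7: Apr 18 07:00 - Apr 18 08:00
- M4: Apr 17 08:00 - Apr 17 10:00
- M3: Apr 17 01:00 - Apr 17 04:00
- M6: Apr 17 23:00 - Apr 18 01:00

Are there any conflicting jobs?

No

Sorted by start: M1, M2, M3, M4, M5, M6, M7, M8.
M2 starts after M1 ends, so nothing later overlaps M1 either.
M3 starts after M2 ends, so nothing later overlaps M2 either.
M4 starts after M3 ends, so nothing later overlaps M3 either.
M5 starts after M4 ends, so nothing later overlaps M4 either.
M6 starts after M5 ends, so nothing later overlaps M5 either.
M7 starts after M6 ends, so nothing later overlaps M6 either.
M8 starts after M7 ends.
Every pair is clear; the schedule has no overlaps.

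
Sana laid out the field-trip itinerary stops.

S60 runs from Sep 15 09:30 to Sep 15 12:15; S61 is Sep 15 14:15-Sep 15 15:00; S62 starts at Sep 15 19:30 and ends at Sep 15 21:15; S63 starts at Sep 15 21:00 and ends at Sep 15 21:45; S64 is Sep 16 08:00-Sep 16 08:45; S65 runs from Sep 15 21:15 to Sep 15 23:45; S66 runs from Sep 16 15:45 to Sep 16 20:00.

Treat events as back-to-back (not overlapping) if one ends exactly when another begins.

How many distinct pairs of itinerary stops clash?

Sorted by start: S60, S61, S62, S63, S65, S64, S66.
S61 starts after S60 ends, so nothing later overlaps S60 either.
S62 starts after S61 ends, so nothing later overlaps S61 either.
S63 starts before S62 ends → S62 and S63 overlap.
S65 starts exactly when S62 ends (back-to-back, no overlap), so nothing later overlaps S62 either.
S65 starts before S63 ends → S63 and S65 overlap.
S64 starts after S63 ends, so nothing later overlaps S63 either.
S64 starts after S65 ends, so nothing later overlaps S65 either.
S66 starts after S64 ends.
Overlapping pairs: S62 & S63, S63 & S65 — 2 in total.

2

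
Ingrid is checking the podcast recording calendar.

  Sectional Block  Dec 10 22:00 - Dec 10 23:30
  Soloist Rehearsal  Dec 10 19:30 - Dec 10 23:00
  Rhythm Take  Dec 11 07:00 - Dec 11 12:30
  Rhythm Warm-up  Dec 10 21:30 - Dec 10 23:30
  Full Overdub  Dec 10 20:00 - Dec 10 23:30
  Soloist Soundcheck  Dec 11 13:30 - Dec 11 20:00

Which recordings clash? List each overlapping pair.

Full Overdub & Rhythm Warm-up, Full Overdub & Sectional Block, Full Overdub & Soloist Rehearsal, Rhythm Warm-up & Sectional Block, Rhythm Warm-up & Soloist Rehearsal, Sectional Block & Soloist Rehearsal

Sorted by start: Soloist Rehearsal, Full Overdub, Rhythm Warm-up, Sectional Block, Rhythm Take, Soloist Soundcheck.
Full Overdub starts before Soloist Rehearsal ends → Soloist Rehearsal and Full Overdub overlap.
Rhythm Warm-up starts before Soloist Rehearsal ends → Soloist Rehearsal and Rhythm Warm-up overlap.
Sectional Block starts before Soloist Rehearsal ends → Soloist Rehearsal and Sectional Block overlap.
Rhythm Take starts after Soloist Rehearsal ends, so nothing later overlaps Soloist Rehearsal either.
Rhythm Warm-up starts before Full Overdub ends → Full Overdub and Rhythm Warm-up overlap.
Sectional Block starts before Full Overdub ends → Full Overdub and Sectional Block overlap.
Rhythm Take starts after Full Overdub ends, so nothing later overlaps Full Overdub either.
Sectional Block starts before Rhythm Warm-up ends → Rhythm Warm-up and Sectional Block overlap.
Rhythm Take starts after Rhythm Warm-up ends, so nothing later overlaps Rhythm Warm-up either.
Rhythm Take starts after Sectional Block ends, so nothing later overlaps Sectional Block either.
Soloist Soundcheck starts after Rhythm Take ends.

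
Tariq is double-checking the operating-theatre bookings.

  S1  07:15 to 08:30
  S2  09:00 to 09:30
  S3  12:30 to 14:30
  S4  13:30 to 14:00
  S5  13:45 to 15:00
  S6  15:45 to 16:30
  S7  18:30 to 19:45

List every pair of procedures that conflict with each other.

Sorted by start: S1, S2, S3, S4, S5, S6, S7.
S2 starts after S1 ends — done with S1.
S3 starts after S2 ends — done with S2.
S4 starts before S3 ends → S3 and S4 overlap.
S5 starts before S3 ends → S3 and S5 overlap.
S6 starts after S3 ends — done with S3.
S5 starts before S4 ends → S4 and S5 overlap.
S6 starts after S4 ends — done with S4.
S6 starts after S5 ends — done with S5.
S7 starts after S6 ends.

S3 & S4, S3 & S5, S4 & S5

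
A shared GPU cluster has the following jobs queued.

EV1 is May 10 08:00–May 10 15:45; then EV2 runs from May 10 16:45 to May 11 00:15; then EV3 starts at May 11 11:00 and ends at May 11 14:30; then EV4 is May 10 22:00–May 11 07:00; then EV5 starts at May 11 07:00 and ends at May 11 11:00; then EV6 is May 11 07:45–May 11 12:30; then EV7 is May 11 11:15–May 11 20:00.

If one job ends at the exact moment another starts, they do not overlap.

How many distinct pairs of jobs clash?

5

Sorted by start: EV1, EV2, EV4, EV5, EV6, EV3, EV7.
EV2 starts after EV1 ends; EV1 is clear from here.
EV4 starts before EV2 ends → EV2 and EV4 overlap.
EV5 starts after EV2 ends; EV2 is clear from here.
EV5 starts exactly when EV4 ends (back-to-back, no overlap); EV4 is clear from here.
EV6 starts before EV5 ends → EV5 and EV6 overlap.
EV3 starts exactly when EV5 ends (back-to-back, no overlap); EV5 is clear from here.
EV3 starts before EV6 ends → EV6 and EV3 overlap.
EV7 starts before EV6 ends → EV6 and EV7 overlap.
EV7 starts before EV3 ends → EV3 and EV7 overlap.
Overlapping pairs: EV2 & EV4, EV3 & EV6, EV3 & EV7, EV5 & EV6, EV6 & EV7 — 5 in total.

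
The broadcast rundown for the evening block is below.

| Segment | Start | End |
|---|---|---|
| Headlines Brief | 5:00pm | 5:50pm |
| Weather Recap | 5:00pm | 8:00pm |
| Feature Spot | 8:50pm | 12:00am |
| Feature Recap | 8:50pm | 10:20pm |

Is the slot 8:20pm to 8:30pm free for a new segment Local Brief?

Yes — the slot is free

Weather Recap: ends 8:00pm at or before Local Brief starts 8:20pm → clear.
Headlines Brief: ends 5:50pm at or before Local Brief starts 8:20pm → clear.
Feature Recap: starts 8:50pm at or after Local Brief ends 8:30pm → clear.
Feature Spot: starts 8:50pm at or after Local Brief ends 8:30pm → clear.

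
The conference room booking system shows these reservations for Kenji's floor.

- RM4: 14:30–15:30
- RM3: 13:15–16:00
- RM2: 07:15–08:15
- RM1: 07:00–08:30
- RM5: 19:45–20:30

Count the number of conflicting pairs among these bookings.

Sorted by start: RM1, RM2, RM3, RM4, RM5.
RM2 starts before RM1 ends → RM1 and RM2 overlap.
RM3 starts after RM1 ends, so RM1 has no further overlaps.
RM3 starts after RM2 ends, so RM2 has no further overlaps.
RM4 starts before RM3 ends → RM3 and RM4 overlap.
RM5 starts after RM3 ends.
RM5 starts after RM4 ends.
Overlapping pairs: RM1 & RM2, RM3 & RM4 — 2 in total.

2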